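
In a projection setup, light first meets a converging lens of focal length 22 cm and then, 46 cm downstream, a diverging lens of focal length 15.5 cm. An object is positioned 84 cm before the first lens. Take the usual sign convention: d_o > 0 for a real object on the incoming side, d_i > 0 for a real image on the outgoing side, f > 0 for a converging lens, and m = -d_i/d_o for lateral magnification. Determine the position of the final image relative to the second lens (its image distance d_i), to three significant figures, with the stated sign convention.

First lens: d_i1 = 1/(1/22 - 1/84) = 29.806 cm.
Object distance for lens 2: d_o2 = 46 - 29.806 = 16.194 cm.
Second lens: d_i2 = 1/(1/(-15.5) - 1/(16.194)) = -7.920 cm.

-7.92 cm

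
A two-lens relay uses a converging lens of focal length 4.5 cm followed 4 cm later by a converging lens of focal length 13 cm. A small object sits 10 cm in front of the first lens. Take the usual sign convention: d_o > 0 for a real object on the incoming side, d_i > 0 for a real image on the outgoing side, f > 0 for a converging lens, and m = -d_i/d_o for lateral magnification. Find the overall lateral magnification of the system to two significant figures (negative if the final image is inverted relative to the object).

-0.62

Lens 1: 1/d_i1 = 1/f_1 - 1/d_o1 = 1/4.5 - 1/10 = 0.12222 cm^-1, so d_i1 = 8.182 cm.
m_1 = -(8.182)/10 = -0.8182.
Since 8.182 cm > 4 cm, the first image lies past the second lens and serves as a virtual object: d_o2 = L - d_i1 = -4.182 cm.
Lens 2: 1/d_i2 = 1/f_2 - 1/d_o2 = 1/13 - 1/(-4.182) = 0.31605 cm^-1, so d_i2 = 3.164 cm.
m_2 = -(3.164)/(-4.182) = 0.7566.
Overall magnification: m = m_1 m_2 = -0.6190.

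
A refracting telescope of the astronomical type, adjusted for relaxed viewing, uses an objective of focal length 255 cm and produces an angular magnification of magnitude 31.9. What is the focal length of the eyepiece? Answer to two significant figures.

8.0 cm

|M| = f_obj/f_eye, so f_eye = f_obj/|M| = 255/31.9 = 7.994 cm.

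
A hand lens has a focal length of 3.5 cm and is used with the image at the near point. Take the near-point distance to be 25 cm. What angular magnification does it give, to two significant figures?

M = 1 + D/f = 1 + 25/3.5 = 8.143.

8.1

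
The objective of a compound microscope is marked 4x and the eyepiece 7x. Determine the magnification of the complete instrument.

28

The overall magnification of a compound microscope is the product of the objective and eyepiece magnifications:
M = M_obj x M_eye = 4 x 7 = 28.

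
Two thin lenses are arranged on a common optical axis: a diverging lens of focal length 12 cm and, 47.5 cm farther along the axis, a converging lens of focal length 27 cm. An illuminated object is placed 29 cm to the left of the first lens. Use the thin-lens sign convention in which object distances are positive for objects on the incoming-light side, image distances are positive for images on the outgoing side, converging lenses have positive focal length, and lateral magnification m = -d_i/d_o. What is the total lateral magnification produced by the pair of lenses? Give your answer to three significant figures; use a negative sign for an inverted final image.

Applying the thin-lens equation to the first lens, 1/(-12) = 1/29 + 1/d_i1, which gives d_i1 = -8.488 cm.
Its lateral magnification is m_1 = -d_i1/d_o1 = -(-8.488)/29 = 0.2927.
The intermediate image is virtual, 8.488 cm to the left of lens 1, so d_o2 = L - d_i1 = 47.5 - (-8.488) = 55.988 cm.
Applying the thin-lens equation again with f_2 = 27 cm and d_o2 = 55.988 cm gives d_i2 = 52.149 cm.
m_2 = -(52.149)/(55.988) = -0.9314.
The system's lateral magnification is m_1 m_2 = (0.2927)(-0.9314) = -0.2726.

-0.273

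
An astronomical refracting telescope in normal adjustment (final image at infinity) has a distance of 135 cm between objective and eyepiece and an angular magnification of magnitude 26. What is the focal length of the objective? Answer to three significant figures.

130 cm

In normal adjustment the tube length equals f_obj + f_eye and |M| = f_obj/f_eye.
So f_obj = 26 f_eye and 26 f_eye + f_eye = 135 cm, giving f_eye = 135/27 = 5.000 cm and f_obj = 130.000 cm.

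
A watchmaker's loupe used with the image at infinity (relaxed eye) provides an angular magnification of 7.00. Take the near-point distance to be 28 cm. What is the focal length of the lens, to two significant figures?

For the image at infinity, M = D/f.
f = D/M = 28/7.0 = 4.000 cm.

4.0 cm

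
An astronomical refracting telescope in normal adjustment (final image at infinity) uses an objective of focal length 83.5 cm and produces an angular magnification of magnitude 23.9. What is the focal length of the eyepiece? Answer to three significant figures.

|M| = f_obj/f_eye, so f_eye = f_obj/|M| = 83.5/23.9 = 3.494 cm.

3.49 cm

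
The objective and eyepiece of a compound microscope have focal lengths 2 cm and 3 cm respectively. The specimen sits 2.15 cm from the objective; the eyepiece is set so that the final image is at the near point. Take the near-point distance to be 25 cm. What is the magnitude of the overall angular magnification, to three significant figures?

124

Objective: 1/d_i = 1/f_obj - 1/d_o = 1/2 - 1/2.15 = 0.03488 cm^-1, so d_i = 28.667 cm.
m_obj = -d_i/d_o = -28.667/2.15 = -13.333.
Eyepiece angular magnification (image at near point): M_eye = 1 + D/f_e = 1 + 25/3 = 9.333.
Overall M = m_obj x M_eye = (-13.333)(9.333) = -124.44.
|M| = 124.44.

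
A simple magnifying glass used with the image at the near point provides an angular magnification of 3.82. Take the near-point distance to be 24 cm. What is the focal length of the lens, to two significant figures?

For the image at the near point, M = 1 + D/f.
f = D/(M - 1) = 24/(3.82 - 1) = 8.511 cm.

8.5 cm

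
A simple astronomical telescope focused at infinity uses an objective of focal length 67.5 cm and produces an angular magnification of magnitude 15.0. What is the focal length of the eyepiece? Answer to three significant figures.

4.50 cm

|M| = f_obj/f_eye, so f_eye = f_obj/|M| = 67.5/15.0 = 4.500 cm.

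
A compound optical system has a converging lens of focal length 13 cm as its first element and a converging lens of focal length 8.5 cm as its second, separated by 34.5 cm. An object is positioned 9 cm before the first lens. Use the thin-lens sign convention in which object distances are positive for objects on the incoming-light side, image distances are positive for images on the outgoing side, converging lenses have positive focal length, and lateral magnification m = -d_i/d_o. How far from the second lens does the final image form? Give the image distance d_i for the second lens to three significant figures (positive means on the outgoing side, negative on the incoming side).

First lens: d_i1 = 1/(1/13 - 1/9) = -29.250 cm.
The intermediate image is virtual, 29.250 cm to the left of lens 1, so d_o2 = L - d_i1 = 34.5 - (-29.250) = 63.750 cm.
Second lens: d_i2 = 1/(1/8.5 - 1/(63.750)) = 9.808 cm.

9.81 cm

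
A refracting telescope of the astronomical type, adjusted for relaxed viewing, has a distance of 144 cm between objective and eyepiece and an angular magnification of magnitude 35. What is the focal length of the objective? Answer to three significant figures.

In normal adjustment the tube length equals f_obj + f_eye and |M| = f_obj/f_eye.
So f_obj = 35 f_eye and 35 f_eye + f_eye = 144 cm, giving f_eye = 144/36 = 4.000 cm and f_obj = 140.000 cm.

140 cm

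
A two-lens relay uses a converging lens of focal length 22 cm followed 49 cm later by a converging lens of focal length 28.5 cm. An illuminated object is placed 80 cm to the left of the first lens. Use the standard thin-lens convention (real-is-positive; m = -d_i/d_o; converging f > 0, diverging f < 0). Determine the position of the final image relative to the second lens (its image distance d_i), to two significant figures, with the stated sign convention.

Lens 1: 1/d_i1 = 1/f_1 - 1/d_o1 = 1/22 - 1/80 = 0.03295 cm^-1, so d_i1 = 30.345 cm.
The intermediate image is 30.345 cm to the right of lens 1, so d_o2 = L - d_i1 = 49 - 30.345 = 18.655 cm.
Lens 2: 1/d_i2 = 1/f_2 - 1/d_o2 = 1/28.5 - 1/(18.655) = -0.01852 cm^-1, so d_i2 = -54.005 cm.

-54 cm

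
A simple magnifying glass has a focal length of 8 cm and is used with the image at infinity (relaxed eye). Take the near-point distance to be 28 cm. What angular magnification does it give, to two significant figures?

3.5

M = D/f = 28/8 = 3.500.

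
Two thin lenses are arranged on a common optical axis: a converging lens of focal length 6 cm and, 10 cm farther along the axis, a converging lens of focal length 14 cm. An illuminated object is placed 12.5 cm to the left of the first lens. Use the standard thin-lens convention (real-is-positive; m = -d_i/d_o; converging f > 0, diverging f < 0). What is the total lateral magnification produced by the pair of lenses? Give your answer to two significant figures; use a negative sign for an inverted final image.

-0.83

Applying the thin-lens equation to the first lens, 1/6 = 1/12.5 + 1/d_i1, which gives d_i1 = 11.538 cm.
Its lateral magnification is m_1 = -d_i1/d_o1 = -(11.538)/12.5 = -0.9231.
Since 11.538 cm > 10 cm, the first image lies past the second lens and serves as a virtual object: d_o2 = L - d_i1 = -1.538 cm.
Applying the thin-lens equation again with f_2 = 14 cm and d_o2 = -1.538 cm gives d_i2 = 1.386 cm.
m_2 = -(1.386)/(-1.538) = 0.9010.
Total m = m_1 x m_2 = (-0.9231)(0.9010) = -0.8317.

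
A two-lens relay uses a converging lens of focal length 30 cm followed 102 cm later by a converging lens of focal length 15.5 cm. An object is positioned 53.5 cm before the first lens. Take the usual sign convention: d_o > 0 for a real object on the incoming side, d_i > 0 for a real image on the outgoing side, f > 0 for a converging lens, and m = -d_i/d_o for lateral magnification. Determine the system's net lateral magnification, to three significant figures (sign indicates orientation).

Applying the thin-lens equation to the first lens, 1/30 = 1/53.5 + 1/d_i1, which gives d_i1 = 68.298 cm.
Its lateral magnification is m_1 = -d_i1/d_o1 = -(68.298)/53.5 = -1.2766.
The intermediate image is 68.298 cm to the right of lens 1, so d_o2 = L - d_i1 = 102 - 68.298 = 33.702 cm.
Applying the thin-lens equation again with f_2 = 15.5 cm and d_o2 = 33.702 cm gives d_i2 = 28.699 cm.
m_2 = -(28.699)/(33.702) = -0.8515.
Total m = m_1 x m_2 = (-1.2766)(-0.8515) = 1.0871.

1.09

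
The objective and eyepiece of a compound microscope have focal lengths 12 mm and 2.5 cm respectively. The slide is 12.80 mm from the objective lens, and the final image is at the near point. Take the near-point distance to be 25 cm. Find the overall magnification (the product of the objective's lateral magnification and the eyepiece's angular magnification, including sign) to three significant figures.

Convert to cm: f_obj = 12 mm = 1.2 cm; d_o = 12.80 mm = 1.28 cm.
Objective: 1/d_i = 1/f_obj - 1/d_o = 1/1.2 - 1/1.28 = 0.05208 cm^-1, so d_i = 19.200 cm.
m_obj = -d_i/d_o = -19.200/1.28 = -15.000.
Eyepiece angular magnification (image at near point): M_eye = 1 + D/f_e = 1 + 25/2.5 = 11.000.
Overall M = m_obj x M_eye = (-15.000)(11.000) = -165.00.

-165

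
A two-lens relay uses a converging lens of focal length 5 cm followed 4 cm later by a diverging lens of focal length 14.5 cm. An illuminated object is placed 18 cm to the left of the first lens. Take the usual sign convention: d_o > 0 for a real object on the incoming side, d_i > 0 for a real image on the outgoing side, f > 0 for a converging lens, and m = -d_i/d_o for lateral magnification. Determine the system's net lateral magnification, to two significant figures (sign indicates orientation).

First lens: d_i1 = 1/(1/5 - 1/18) = 6.923 cm.
m_1 = -(6.923)/18 = -0.3846.
This image would form 6.923 cm past lens 1, i.e. 2.923 cm beyond lens 2, so it is a virtual object for lens 2: d_o2 = 4 - 6.923 = -2.923 cm.
Second lens: d_i2 = 1/(1/(-14.5) - 1/(-2.923)) = 3.661 cm.
m_2 = -(3.661)/(-2.923) = 1.2525.
Overall magnification: m = m_1 m_2 = -0.4817.

-0.48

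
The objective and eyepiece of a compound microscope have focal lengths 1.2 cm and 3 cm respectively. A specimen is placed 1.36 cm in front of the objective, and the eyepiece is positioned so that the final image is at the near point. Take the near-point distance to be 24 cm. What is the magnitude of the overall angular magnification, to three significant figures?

Objective: 1/d_i = 1/f_obj - 1/d_o = 1/1.2 - 1/1.36 = 0.09804 cm^-1, so d_i = 10.200 cm.
m_obj = -d_i/d_o = -10.200/1.36 = -7.500.
Eyepiece angular magnification (image at near point): M_eye = 1 + D/f_e = 1 + 24/3 = 9.000.
Overall M = m_obj x M_eye = (-7.500)(9.000) = -67.50.
|M| = 67.50.

67.5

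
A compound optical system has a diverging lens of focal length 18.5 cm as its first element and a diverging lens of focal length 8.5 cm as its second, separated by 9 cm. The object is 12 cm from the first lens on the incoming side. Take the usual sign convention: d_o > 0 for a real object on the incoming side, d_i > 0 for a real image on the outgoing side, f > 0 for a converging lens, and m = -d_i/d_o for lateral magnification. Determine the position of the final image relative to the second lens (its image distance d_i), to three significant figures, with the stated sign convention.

First lens: d_i1 = 1/(1/(-18.5) - 1/12) = -7.279 cm.
With d_i1 < 0 the first image is virtual and lies on the object side; the object distance for lens 2 is d_o2 = 9 - (-7.279) = 16.279 cm.
Second lens: d_i2 = 1/(1/(-8.5) - 1/(16.279)) = -5.584 cm.

-5.58 cm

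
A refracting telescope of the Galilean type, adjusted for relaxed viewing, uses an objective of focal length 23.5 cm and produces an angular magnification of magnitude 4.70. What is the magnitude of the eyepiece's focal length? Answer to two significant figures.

|M| = f_obj/|f_eye|, so |f_eye| = f_obj/|M| = 23.5/4.7 = 5.000 cm.
(The eyepiece is diverging, so its signed focal length is -5.000 cm.)

5.0 cm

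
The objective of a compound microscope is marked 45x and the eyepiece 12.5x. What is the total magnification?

The overall magnification of a compound microscope is the product of the objective and eyepiece magnifications:
M = M_obj x M_eye = 45 x 12.5 = 562.5.

562.5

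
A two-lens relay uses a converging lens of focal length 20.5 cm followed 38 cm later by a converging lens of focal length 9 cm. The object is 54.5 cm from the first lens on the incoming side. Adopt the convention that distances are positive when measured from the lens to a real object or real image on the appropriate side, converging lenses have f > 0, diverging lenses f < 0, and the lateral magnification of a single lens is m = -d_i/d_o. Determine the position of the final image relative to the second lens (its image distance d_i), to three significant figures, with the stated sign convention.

First lens: d_i1 = 1/(1/20.5 - 1/54.5) = 32.860 cm.
Object distance for lens 2: d_o2 = 38 - 32.860 = 5.140 cm.
Second lens: d_i2 = 1/(1/9 - 1/(5.140)) = -11.983 cm.

-12.0 cm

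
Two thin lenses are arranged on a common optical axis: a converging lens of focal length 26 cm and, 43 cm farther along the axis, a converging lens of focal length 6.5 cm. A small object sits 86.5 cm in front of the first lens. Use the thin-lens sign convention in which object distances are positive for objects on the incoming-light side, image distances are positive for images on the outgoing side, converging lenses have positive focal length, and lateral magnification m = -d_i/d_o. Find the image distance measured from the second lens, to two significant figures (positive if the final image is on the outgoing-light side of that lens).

-56 cm

Lens 1: 1/d_i1 = 1/f_1 - 1/d_o1 = 1/26 - 1/86.5 = 0.02690 cm^-1, so d_i1 = 37.174 cm.
Object distance for lens 2: d_o2 = 43 - 37.174 = 5.826 cm.
Lens 2: 1/d_i2 = 1/f_2 - 1/d_o2 = 1/6.5 - 1/(5.826) = -0.01779 cm^-1, so d_i2 = -56.227 cm.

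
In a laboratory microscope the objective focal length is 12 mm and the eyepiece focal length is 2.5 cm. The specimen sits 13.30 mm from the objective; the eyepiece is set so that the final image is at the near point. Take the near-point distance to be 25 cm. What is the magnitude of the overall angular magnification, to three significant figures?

102

Convert to cm: f_obj = 12 mm = 1.2 cm; d_o = 13.30 mm = 1.33 cm.
Objective: 1/d_i = 1/f_obj - 1/d_o = 1/1.2 - 1/1.33 = 0.08145 cm^-1, so d_i = 12.277 cm.
m_obj = -d_i/d_o = -12.277/1.33 = -9.231.
Eyepiece angular magnification (image at near point): M_eye = 1 + D/f_e = 1 + 25/2.5 = 11.000.
Overall M = m_obj x M_eye = (-9.231)(11.000) = -101.54.
|M| = 101.54.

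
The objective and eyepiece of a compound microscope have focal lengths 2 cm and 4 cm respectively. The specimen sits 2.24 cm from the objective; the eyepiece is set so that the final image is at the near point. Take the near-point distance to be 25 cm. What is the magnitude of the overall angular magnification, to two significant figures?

Objective: 1/d_i = 1/f_obj - 1/d_o = 1/2 - 1/2.24 = 0.05357 cm^-1, so d_i = 18.667 cm.
m_obj = -d_i/d_o = -18.667/2.24 = -8.333.
Eyepiece angular magnification (image at near point): M_eye = 1 + D/f_e = 1 + 25/4 = 7.250.
Overall M = m_obj x M_eye = (-8.333)(7.250) = -60.42.
|M| = 60.42.

60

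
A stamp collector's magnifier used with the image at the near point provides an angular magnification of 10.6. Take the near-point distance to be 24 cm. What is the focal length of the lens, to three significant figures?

For the image at the near point, M = 1 + D/f.
f = D/(M - 1) = 24/(10.6 - 1) = 2.500 cm.

2.50 cm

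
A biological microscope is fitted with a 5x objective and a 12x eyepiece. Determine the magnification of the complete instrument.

60

The overall magnification of a compound microscope is the product of the objective and eyepiece magnifications:
M = M_obj x M_eye = 5 x 12 = 60.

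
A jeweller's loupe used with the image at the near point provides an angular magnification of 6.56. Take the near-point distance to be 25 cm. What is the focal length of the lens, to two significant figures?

For the image at the near point, M = 1 + D/f.
f = D/(M - 1) = 25/(6.56 - 1) = 4.496 cm.

4.5 cm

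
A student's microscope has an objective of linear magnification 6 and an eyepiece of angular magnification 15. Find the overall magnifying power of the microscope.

90

The overall magnification of a compound microscope is the product of the objective and eyepiece magnifications:
M = M_obj x M_eye = 6 x 15 = 90.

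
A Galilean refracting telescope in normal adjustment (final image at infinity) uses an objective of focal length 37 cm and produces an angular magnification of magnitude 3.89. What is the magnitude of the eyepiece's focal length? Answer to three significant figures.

|M| = f_obj/|f_eye|, so |f_eye| = f_obj/|M| = 37/3.89 = 9.512 cm.
(The eyepiece is diverging, so its signed focal length is -9.512 cm.)

9.51 cm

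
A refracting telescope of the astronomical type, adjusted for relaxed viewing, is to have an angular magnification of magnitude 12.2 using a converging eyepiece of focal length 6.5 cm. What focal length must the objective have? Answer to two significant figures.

|M| = f_obj/|f_eye|, so f_obj = |M| x |f_eye| = 12.2 x 6.5 = 79.300 cm.

79 cm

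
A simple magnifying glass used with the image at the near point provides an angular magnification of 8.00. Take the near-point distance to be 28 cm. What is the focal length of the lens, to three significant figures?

4.00 cm

For the image at the near point, M = 1 + D/f.
f = D/(M - 1) = 28/(8.0 - 1) = 4.000 cm.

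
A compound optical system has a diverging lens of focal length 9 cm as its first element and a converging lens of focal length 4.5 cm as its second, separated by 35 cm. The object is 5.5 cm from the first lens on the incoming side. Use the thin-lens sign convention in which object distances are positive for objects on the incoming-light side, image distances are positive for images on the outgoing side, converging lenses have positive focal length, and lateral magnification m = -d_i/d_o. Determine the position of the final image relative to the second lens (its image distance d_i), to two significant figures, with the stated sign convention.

5.1 cm

Lens 1: 1/d_i1 = 1/f_1 - 1/d_o1 = 1/(-9) - 1/5.5 = -0.29293 cm^-1, so d_i1 = -3.414 cm.
The intermediate image is virtual, 3.414 cm to the left of lens 1, so d_o2 = L - d_i1 = 35 - (-3.414) = 38.414 cm.
Lens 2: 1/d_i2 = 1/f_2 - 1/d_o2 = 1/4.5 - 1/(38.414) = 0.19619 cm^-1, so d_i2 = 5.097 cm.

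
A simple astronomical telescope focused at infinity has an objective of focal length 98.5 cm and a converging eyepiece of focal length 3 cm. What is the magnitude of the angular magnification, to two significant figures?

33

|M| = f_obj/|f_eye| = 98.5/3 = 32.833.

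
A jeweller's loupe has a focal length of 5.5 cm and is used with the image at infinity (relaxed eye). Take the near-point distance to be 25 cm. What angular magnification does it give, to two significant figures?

4.5

M = D/f = 25/5.5 = 4.545.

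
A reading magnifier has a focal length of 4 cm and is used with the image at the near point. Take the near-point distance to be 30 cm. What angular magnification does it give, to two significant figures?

8.5

M = 1 + D/f = 1 + 30/4 = 8.500.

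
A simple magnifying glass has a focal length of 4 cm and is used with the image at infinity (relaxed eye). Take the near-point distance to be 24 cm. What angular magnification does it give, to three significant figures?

M = D/f = 24/4 = 6.000.

6.00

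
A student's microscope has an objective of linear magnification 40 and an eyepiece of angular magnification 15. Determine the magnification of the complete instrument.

600

The overall magnification of a compound microscope is the product of the objective and eyepiece magnifications:
M = M_obj x M_eye = 40 x 15 = 600.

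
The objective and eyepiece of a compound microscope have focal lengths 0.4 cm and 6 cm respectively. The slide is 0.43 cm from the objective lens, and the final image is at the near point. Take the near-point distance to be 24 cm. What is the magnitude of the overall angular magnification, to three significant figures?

Objective: 1/d_i = 1/f_obj - 1/d_o = 1/0.4 - 1/0.43 = 0.17442 cm^-1, so d_i = 5.733 cm.
m_obj = -d_i/d_o = -5.733/0.43 = -13.333.
Eyepiece angular magnification (image at near point): M_eye = 1 + D/f_e = 1 + 24/6 = 5.000.
Overall M = m_obj x M_eye = (-13.333)(5.000) = -66.67.
|M| = 66.67.

66.7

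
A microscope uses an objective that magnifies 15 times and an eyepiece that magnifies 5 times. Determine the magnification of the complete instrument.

The overall magnification of a compound microscope is the product of the objective and eyepiece magnifications:
M = M_obj x M_eye = 15 x 5 = 75.

75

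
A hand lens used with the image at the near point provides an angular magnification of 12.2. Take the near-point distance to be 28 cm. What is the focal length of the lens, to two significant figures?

2.5 cm

For the image at the near point, M = 1 + D/f.
f = D/(M - 1) = 28/(12.2 - 1) = 2.500 cm.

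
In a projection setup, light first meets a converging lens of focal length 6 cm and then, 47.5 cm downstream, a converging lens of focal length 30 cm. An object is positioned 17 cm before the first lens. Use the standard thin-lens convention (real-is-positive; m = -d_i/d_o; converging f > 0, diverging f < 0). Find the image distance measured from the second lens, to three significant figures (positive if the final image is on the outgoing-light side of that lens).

Lens 1: 1/d_i1 = 1/f_1 - 1/d_o1 = 1/6 - 1/17 = 0.10784 cm^-1, so d_i1 = 9.273 cm.
That image sits 38.227 cm in front of the second lens, so d_o2 = 38.227 cm.
Lens 2: 1/d_i2 = 1/f_2 - 1/d_o2 = 1/30 - 1/(38.227) = 0.00717 cm^-1, so d_i2 = 139.392 cm.

139 cm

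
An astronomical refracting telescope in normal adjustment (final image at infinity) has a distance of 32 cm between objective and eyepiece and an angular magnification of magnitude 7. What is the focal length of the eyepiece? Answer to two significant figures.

4.0 cm

In normal adjustment the tube length equals f_obj + f_eye and |M| = f_obj/f_eye.
So f_obj = 7 f_eye and 7 f_eye + f_eye = 32 cm, giving f_eye = 32/8 = 4.000 cm and f_obj = 28.000 cm.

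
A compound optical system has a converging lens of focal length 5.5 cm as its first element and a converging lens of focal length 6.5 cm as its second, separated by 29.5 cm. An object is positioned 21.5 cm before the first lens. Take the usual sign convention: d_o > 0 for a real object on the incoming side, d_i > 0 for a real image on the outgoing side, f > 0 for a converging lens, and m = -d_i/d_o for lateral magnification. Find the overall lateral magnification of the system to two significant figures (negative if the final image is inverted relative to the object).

0.14

Applying the thin-lens equation to the first lens, 1/5.5 = 1/21.5 + 1/d_i1, which gives d_i1 = 7.391 cm.
Its lateral magnification is m_1 = -d_i1/d_o1 = -(7.391)/21.5 = -0.3438.
The intermediate image is 7.391 cm to the right of lens 1, so d_o2 = L - d_i1 = 29.5 - 7.391 = 22.109 cm.
Applying the thin-lens equation again with f_2 = 6.5 cm and d_o2 = 22.109 cm gives d_i2 = 9.207 cm.
m_2 = -(9.207)/(22.109) = -0.4164.
Total m = m_1 x m_2 = (-0.3438)(-0.4164) = 0.1431.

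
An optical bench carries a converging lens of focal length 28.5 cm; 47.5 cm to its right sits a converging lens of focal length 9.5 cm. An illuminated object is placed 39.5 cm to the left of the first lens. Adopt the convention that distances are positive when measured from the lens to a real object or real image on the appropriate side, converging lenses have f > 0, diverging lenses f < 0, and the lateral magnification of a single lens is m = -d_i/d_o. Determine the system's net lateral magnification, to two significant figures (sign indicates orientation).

Lens 1: 1/d_i1 = 1/f_1 - 1/d_o1 = 1/28.5 - 1/39.5 = 0.00977 cm^-1, so d_i1 = 102.341 cm.
m_1 = -(102.341)/39.5 = -2.5909.
This image would form 102.341 cm past lens 1, i.e. 54.841 cm beyond lens 2, so it is a virtual object for lens 2: d_o2 = 47.5 - 102.341 = -54.841 cm.
Lens 2: 1/d_i2 = 1/f_2 - 1/d_o2 = 1/9.5 - 1/(-54.841) = 0.12350 cm^-1, so d_i2 = 8.097 cm.
m_2 = -(8.097)/(-54.841) = 0.1477.
Overall magnification: m = m_1 m_2 = -0.3826.

-0.38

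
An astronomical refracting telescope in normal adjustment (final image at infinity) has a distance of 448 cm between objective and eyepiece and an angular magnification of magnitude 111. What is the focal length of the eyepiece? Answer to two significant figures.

In normal adjustment the tube length equals f_obj + f_eye and |M| = f_obj/f_eye.
So f_obj = 111 f_eye and 111 f_eye + f_eye = 448 cm, giving f_eye = 448/112 = 4.000 cm and f_obj = 444.000 cm.

4.0 cm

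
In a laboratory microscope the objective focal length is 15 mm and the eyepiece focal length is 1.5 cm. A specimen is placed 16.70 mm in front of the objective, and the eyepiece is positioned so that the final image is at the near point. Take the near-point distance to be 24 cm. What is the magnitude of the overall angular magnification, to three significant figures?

150

Convert to cm: f_obj = 15 mm = 1.5 cm; d_o = 16.70 mm = 1.67 cm.
Objective: 1/d_i = 1/f_obj - 1/d_o = 1/1.5 - 1/1.67 = 0.06786 cm^-1, so d_i = 14.735 cm.
m_obj = -d_i/d_o = -14.735/1.67 = -8.824.
Eyepiece angular magnification (image at near point): M_eye = 1 + D/f_e = 1 + 24/1.5 = 17.000.
Overall M = m_obj x M_eye = (-8.824)(17.000) = -150.00.
|M| = 150.00.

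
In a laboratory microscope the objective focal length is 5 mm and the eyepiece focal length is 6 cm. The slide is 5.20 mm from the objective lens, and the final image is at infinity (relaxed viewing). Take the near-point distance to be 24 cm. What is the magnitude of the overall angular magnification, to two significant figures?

100

Convert to cm: f_obj = 5 mm = 0.5 cm; d_o = 5.20 mm = 0.52 cm.
Objective: 1/d_i = 1/f_obj - 1/d_o = 1/0.5 - 1/0.52 = 0.07692 cm^-1, so d_i = 13.000 cm.
m_obj = -d_i/d_o = -13.000/0.52 = -25.000.
Eyepiece angular magnification (image at infinity): M_eye = D/f_e = 24/6 = 4.000.
Overall M = m_obj x M_eye = (-25.000)(4.000) = -100.00.
|M| = 100.00.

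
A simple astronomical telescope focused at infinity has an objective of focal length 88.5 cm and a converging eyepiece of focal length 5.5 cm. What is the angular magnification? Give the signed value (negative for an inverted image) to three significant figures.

M = -f_obj/f_eye = -88.5/(5.5) = -16.091.

-16.1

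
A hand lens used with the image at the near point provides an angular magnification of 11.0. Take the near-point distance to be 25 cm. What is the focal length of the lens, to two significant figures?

2.5 cm

For the image at the near point, M = 1 + D/f.
f = D/(M - 1) = 25/(11.0 - 1) = 2.500 cm.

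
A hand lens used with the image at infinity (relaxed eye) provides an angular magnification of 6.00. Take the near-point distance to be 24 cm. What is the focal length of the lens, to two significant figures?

For the image at infinity, M = D/f.
f = D/M = 24/6.0 = 4.000 cm.

4.0 cm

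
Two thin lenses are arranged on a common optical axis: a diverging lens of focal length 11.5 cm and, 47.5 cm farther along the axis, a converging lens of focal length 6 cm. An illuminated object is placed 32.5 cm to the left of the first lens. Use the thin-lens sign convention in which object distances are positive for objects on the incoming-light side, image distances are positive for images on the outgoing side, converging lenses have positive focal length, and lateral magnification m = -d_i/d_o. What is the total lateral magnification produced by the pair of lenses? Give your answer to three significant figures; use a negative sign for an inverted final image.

Lens 1: 1/d_i1 = 1/f_1 - 1/d_o1 = 1/(-11.5) - 1/32.5 = -0.11773 cm^-1, so d_i1 = -8.494 cm.
m_1 = -(-8.494)/32.5 = 0.2614.
With d_i1 < 0 the first image is virtual and lies on the object side; the object distance for lens 2 is d_o2 = 47.5 - (-8.494) = 55.994 cm.
Lens 2: 1/d_i2 = 1/f_2 - 1/d_o2 = 1/6 - 1/(55.994) = 0.14881 cm^-1, so d_i2 = 6.720 cm.
m_2 = -(6.720)/(55.994) = -0.1200.
Total m = m_1 x m_2 = (0.2614)(-0.1200) = -0.0314.

-0.0314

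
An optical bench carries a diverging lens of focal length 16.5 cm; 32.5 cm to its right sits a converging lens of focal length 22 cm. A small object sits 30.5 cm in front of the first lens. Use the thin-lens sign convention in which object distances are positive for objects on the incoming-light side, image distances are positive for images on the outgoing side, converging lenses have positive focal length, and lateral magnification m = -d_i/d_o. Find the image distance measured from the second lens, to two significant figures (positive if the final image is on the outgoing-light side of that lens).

45 cm

Applying the thin-lens equation to the first lens, 1/(-16.5) = 1/30.5 + 1/d_i1, which gives d_i1 = -10.707 cm.
With d_i1 < 0 the first image is virtual and lies on the object side; the object distance for lens 2 is d_o2 = 32.5 - (-10.707) = 43.207 cm.
Applying the thin-lens equation again with f_2 = 22 cm and d_o2 = 43.207 cm gives d_i2 = 44.822 cm.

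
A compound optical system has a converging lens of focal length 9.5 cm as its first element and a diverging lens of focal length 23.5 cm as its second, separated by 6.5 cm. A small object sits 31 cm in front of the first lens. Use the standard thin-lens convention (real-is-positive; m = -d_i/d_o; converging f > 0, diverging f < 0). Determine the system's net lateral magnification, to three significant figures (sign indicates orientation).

-0.637

First lens: d_i1 = 1/(1/9.5 - 1/31) = 13.698 cm.
m_1 = -(13.698)/31 = -0.4419.
Since 13.698 cm > 6.5 cm, the first image lies past the second lens and serves as a virtual object: d_o2 = L - d_i1 = -7.198 cm.
Second lens: d_i2 = 1/(1/(-23.5) - 1/(-7.198)) = 10.376 cm.
m_2 = -(10.376)/(-7.198) = 1.4415.
Total m = m_1 x m_2 = (-0.4419)(1.4415) = -0.6369.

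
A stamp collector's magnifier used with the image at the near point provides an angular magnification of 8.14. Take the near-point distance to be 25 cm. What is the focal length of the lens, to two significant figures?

For the image at the near point, M = 1 + D/f.
f = D/(M - 1) = 25/(8.14 - 1) = 3.501 cm.

3.5 cm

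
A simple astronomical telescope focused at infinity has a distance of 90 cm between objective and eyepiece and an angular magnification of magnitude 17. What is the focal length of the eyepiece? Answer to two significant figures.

5.0 cm

In normal adjustment the tube length equals f_obj + f_eye and |M| = f_obj/f_eye.
So f_obj = 17 f_eye and 17 f_eye + f_eye = 90 cm, giving f_eye = 90/18 = 5.000 cm and f_obj = 85.000 cm.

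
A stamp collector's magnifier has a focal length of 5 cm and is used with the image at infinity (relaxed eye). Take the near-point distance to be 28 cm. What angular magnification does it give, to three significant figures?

5.60

M = D/f = 28/5 = 5.600.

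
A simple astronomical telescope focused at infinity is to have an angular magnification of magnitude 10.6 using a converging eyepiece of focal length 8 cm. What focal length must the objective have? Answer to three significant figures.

84.8 cm

|M| = f_obj/|f_eye|, so f_obj = |M| x |f_eye| = 10.6 x 8 = 84.800 cm.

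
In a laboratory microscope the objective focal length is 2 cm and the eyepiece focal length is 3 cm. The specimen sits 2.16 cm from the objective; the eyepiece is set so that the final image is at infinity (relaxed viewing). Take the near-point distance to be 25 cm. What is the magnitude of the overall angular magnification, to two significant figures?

Objective: 1/d_i = 1/f_obj - 1/d_o = 1/2 - 1/2.16 = 0.03704 cm^-1, so d_i = 27.000 cm.
m_obj = -d_i/d_o = -27.000/2.16 = -12.500.
Eyepiece angular magnification (image at infinity): M_eye = D/f_e = 25/3 = 8.333.
Overall M = m_obj x M_eye = (-12.500)(8.333) = -104.17.
|M| = 104.17.

100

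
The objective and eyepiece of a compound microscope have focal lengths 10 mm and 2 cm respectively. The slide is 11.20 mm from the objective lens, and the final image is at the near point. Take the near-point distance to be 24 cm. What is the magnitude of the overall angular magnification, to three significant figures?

108

Convert to cm: f_obj = 10 mm = 1 cm; d_o = 11.20 mm = 1.12 cm.
Objective: 1/d_i = 1/f_obj - 1/d_o = 1/1 - 1/1.12 = 0.10714 cm^-1, so d_i = 9.333 cm.
m_obj = -d_i/d_o = -9.333/1.12 = -8.333.
Eyepiece angular magnification (image at near point): M_eye = 1 + D/f_e = 1 + 24/2 = 13.000.
Overall M = m_obj x M_eye = (-8.333)(13.000) = -108.33.
|M| = 108.33.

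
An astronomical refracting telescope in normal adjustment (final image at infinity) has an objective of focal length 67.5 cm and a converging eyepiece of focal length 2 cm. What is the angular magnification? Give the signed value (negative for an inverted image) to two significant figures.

M = -f_obj/f_eye = -67.5/(2) = -33.750.

-34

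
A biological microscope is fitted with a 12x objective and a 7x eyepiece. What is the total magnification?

The overall magnification of a compound microscope is the product of the objective and eyepiece magnifications:
M = M_obj x M_eye = 12 x 7 = 84.

84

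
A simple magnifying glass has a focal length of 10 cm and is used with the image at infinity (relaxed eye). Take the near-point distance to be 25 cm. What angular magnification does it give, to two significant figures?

2.5

M = D/f = 25/10 = 2.500.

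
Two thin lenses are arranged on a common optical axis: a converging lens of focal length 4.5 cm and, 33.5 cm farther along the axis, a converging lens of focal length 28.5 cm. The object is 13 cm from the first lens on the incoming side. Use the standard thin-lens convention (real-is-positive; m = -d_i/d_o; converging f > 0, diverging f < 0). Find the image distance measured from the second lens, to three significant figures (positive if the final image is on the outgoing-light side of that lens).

-403 cm

Applying the thin-lens equation to the first lens, 1/4.5 = 1/13 + 1/d_i1, which gives d_i1 = 6.882 cm.
The intermediate image is 6.882 cm to the right of lens 1, so d_o2 = L - d_i1 = 33.5 - 6.882 = 26.618 cm.
Applying the thin-lens equation again with f_2 = 28.5 cm and d_o2 = 26.618 cm gives d_i2 = -403.008 cm.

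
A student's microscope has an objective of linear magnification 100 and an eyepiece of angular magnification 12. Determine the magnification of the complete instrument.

The overall magnification of a compound microscope is the product of the objective and eyepiece magnifications:
M = M_obj x M_eye = 100 x 12 = 1200.

1200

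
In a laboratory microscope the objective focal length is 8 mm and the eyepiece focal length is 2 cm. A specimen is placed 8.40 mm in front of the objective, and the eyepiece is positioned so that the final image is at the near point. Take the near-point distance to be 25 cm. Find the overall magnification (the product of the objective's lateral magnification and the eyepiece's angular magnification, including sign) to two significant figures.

-270

Convert to cm: f_obj = 8 mm = 0.8 cm; d_o = 8.40 mm = 0.84 cm.
Objective: 1/d_i = 1/f_obj - 1/d_o = 1/0.8 - 1/0.84 = 0.05952 cm^-1, so d_i = 16.800 cm.
m_obj = -d_i/d_o = -16.800/0.84 = -20.000.
Eyepiece angular magnification (image at near point): M_eye = 1 + D/f_e = 1 + 25/2 = 13.500.
Overall M = m_obj x M_eye = (-20.000)(13.500) = -270.00.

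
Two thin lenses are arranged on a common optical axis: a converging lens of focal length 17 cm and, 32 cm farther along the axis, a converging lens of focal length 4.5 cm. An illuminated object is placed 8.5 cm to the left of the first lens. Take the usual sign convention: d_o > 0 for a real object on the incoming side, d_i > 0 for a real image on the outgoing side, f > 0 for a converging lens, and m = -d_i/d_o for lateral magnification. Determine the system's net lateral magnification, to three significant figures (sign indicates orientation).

-0.202

Applying the thin-lens equation to the first lens, 1/17 = 1/8.5 + 1/d_i1, which gives d_i1 = -17.000 cm.
Its lateral magnification is m_1 = -d_i1/d_o1 = -(-17.000)/8.5 = 2.0000.
With d_i1 < 0 the first image is virtual and lies on the object side; the object distance for lens 2 is d_o2 = 32 - (-17.000) = 49.000 cm.
Applying the thin-lens equation again with f_2 = 4.5 cm and d_o2 = 49.000 cm gives d_i2 = 4.955 cm.
m_2 = -(4.955)/(49.000) = -0.1011.
Overall magnification: m = m_1 m_2 = -0.2022.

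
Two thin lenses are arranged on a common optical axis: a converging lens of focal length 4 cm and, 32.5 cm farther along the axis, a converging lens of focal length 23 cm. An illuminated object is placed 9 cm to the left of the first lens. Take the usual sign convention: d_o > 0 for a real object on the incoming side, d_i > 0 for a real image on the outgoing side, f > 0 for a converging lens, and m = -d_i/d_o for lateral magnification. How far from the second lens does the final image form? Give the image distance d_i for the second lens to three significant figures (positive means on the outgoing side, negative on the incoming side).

First lens: d_i1 = 1/(1/4 - 1/9) = 7.200 cm.
Object distance for lens 2: d_o2 = 32.5 - 7.200 = 25.300 cm.
Second lens: d_i2 = 1/(1/23 - 1/(25.300)) = 253.000 cm.

253 cm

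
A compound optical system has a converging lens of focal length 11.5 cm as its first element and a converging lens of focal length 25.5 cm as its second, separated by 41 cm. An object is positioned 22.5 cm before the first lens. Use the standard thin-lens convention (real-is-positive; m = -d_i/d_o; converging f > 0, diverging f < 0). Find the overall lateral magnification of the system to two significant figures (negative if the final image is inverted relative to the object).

First lens: d_i1 = 1/(1/11.5 - 1/22.5) = 23.523 cm.
m_1 = -(23.523)/22.5 = -1.0455.
That image sits 17.477 cm in front of the second lens, so d_o2 = 17.477 cm.
Second lens: d_i2 = 1/(1/25.5 - 1/(17.477)) = -55.551 cm.
m_2 = -(-55.551)/(17.477) = 3.1785.
Overall magnification: m = m_1 m_2 = -3.3229.

-3.3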